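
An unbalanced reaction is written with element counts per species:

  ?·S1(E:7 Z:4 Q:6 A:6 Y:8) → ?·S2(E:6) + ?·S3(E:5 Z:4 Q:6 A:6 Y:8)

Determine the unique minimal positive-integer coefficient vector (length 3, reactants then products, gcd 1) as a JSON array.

Coefficients: [3, 1, 3]

E: 3·7 = 21 | 1·6+3·5 = 21
Z: 3·4 = 12 | 1·0+3·4 = 12
Q: 3·6 = 18 | 1·0+3·6 = 18
A: 3·6 = 18 | 1·0+3·6 = 18
Y: 3·8 = 24 | 1·0+3·8 = 24
gcd(3,1,3) = 1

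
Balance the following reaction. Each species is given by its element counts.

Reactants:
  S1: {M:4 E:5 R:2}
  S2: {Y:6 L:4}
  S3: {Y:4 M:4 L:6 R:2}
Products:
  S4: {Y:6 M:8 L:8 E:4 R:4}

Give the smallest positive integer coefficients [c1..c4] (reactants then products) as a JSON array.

Y: 4·0+1·6+6·4 = 30 | 5·6 = 30
M: 4·4+1·0+6·4 = 40 | 5·8 = 40
L: 4·0+1·4+6·6 = 40 | 5·8 = 40
E: 4·5+1·0+6·0 = 20 | 5·4 = 20
R: 4·2+1·0+6·2 = 20 | 5·4 = 20
gcd(4,1,6,5) = 1

Coefficients: [4, 1, 6, 5]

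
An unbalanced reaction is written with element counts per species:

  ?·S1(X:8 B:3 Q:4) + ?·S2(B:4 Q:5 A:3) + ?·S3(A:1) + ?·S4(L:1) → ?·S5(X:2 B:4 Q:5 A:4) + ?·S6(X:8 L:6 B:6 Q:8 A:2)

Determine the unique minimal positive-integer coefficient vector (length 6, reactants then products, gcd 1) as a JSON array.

X: 2·8+4·0+6·0+6·0 = 16 | 4·2+1·8 = 16
L: 2·0+4·0+6·0+6·1 = 6 | 4·0+1·6 = 6
B: 2·3+4·4+6·0+6·0 = 22 | 4·4+1·6 = 22
Q: 2·4+4·5+6·0+6·0 = 28 | 4·5+1·8 = 28
A: 2·0+4·3+6·1+6·0 = 18 | 4·4+1·2 = 18
gcd(2,4,6,6,4,1) = 1

Coefficients: [2, 4, 6, 6, 4, 1]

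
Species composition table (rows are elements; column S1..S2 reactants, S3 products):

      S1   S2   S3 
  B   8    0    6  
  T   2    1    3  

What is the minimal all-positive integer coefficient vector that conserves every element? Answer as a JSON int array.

B: 3·8+6·0 = 24 | 4·6 = 24
T: 3·2+6·1 = 12 | 4·3 = 12
gcd(3,6,4) = 1

Coefficients: [3, 6, 4]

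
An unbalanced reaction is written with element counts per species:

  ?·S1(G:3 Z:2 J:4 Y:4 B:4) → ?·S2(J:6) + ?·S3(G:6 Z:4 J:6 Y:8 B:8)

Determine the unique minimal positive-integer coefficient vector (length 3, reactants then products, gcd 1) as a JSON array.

G: 6·3 = 18 | 1·0+3·6 = 18
Z: 6·2 = 12 | 1·0+3·4 = 12
J: 6·4 = 24 | 1·6+3·6 = 24
Y: 6·4 = 24 | 1·0+3·8 = 24
B: 6·4 = 24 | 1·0+3·8 = 24
gcd(6,1,3) = 1

Coefficients: [6, 1, 3]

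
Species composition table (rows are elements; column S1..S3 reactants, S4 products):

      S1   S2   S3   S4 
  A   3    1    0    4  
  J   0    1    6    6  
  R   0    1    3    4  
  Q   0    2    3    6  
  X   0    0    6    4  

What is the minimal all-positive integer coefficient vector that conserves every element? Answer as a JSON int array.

A: 2·3+6·1+2·0 = 12 | 3·4 = 12
J: 2·0+6·1+2·6 = 18 | 3·6 = 18
R: 2·0+6·1+2·3 = 12 | 3·4 = 12
Q: 2·0+6·2+2·3 = 18 | 3·6 = 18
X: 2·0+6·0+2·6 = 12 | 3·4 = 12
gcd(2,6,2,3) = 1

Coefficients: [2, 6, 2, 3]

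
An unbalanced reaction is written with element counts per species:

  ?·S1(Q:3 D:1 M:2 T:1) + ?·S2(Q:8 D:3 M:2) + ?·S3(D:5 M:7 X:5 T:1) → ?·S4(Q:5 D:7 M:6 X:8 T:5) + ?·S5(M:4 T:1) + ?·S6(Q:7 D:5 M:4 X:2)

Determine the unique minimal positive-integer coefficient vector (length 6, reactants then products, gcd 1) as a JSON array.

Coefficients: [5, 4, 4, 1, 4, 6]

Q: 5·3+4·8+4·0 = 47 | 1·5+4·0+6·7 = 47
D: 5·1+4·3+4·5 = 37 | 1·7+4·0+6·5 = 37
M: 5·2+4·2+4·7 = 46 | 1·6+4·4+6·4 = 46
X: 5·0+4·0+4·5 = 20 | 1·8+4·0+6·2 = 20
T: 5·1+4·0+4·1 = 9 | 1·5+4·1+6·0 = 9
gcd(5,4,4,1,4,6) = 1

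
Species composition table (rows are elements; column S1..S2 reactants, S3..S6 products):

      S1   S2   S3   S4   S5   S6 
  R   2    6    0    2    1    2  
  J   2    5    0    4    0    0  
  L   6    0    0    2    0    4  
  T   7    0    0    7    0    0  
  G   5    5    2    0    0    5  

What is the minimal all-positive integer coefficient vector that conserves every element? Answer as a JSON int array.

R: 5·2+2·6 = 22 | 5·0+5·2+2·1+5·2 = 22
J: 5·2+2·5 = 20 | 5·0+5·4+2·0+5·0 = 20
L: 5·6+2·0 = 30 | 5·0+5·2+2·0+5·4 = 30
T: 5·7+2·0 = 35 | 5·0+5·7+2·0+5·0 = 35
G: 5·5+2·5 = 35 | 5·2+5·0+2·0+5·5 = 35
gcd(5,2,5,5,2,5) = 1

Coefficients: [5, 2, 5, 5, 2, 5]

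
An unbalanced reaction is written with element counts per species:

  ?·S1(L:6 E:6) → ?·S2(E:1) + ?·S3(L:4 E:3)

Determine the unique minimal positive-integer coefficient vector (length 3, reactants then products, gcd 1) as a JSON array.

L: 2·6 = 12 | 3·0+3·4 = 12
E: 2·6 = 12 | 3·1+3·3 = 12
gcd(2,3,3) = 1

Coefficients: [2, 3, 3]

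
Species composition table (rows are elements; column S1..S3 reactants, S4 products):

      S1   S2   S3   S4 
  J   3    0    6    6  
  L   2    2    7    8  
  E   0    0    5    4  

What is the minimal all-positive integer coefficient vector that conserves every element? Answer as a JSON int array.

Coefficients: [2, 4, 4, 5]

J: 2·3+4·0+4·6 = 30 | 5·6 = 30
L: 2·2+4·2+4·7 = 40 | 5·8 = 40
E: 2·0+4·0+4·5 = 20 | 5·4 = 20
gcd(2,4,4,5) = 1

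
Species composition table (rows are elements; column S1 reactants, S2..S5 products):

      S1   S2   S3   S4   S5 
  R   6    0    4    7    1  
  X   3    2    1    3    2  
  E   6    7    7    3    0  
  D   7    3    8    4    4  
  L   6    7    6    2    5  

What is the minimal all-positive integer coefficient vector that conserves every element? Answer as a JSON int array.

Coefficients: [5, 1, 2, 3, 1]

R: 5·6 = 30 | 1·0+2·4+3·7+1·1 = 30
X: 5·3 = 15 | 1·2+2·1+3·3+1·2 = 15
E: 5·6 = 30 | 1·7+2·7+3·3+1·0 = 30
D: 5·7 = 35 | 1·3+2·8+3·4+1·4 = 35
L: 5·6 = 30 | 1·7+2·6+3·2+1·5 = 30
gcd(5,1,2,3,1) = 1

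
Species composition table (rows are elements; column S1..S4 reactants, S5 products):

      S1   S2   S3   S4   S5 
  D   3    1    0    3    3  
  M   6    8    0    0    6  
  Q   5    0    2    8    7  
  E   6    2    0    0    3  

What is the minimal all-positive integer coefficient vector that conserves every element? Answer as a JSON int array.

D: 2·3+3·1+4·0+3·3 = 18 | 6·3 = 18
M: 2·6+3·8+4·0+3·0 = 36 | 6·6 = 36
Q: 2·5+3·0+4·2+3·8 = 42 | 6·7 = 42
E: 2·6+3·2+4·0+3·0 = 18 | 6·3 = 18
gcd(2,3,4,3,6) = 1

Coefficients: [2, 3, 4, 3, 6]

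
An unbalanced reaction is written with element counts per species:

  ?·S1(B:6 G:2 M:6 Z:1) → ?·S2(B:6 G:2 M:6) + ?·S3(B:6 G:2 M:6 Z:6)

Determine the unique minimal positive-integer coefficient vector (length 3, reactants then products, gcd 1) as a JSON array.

B: 6·6 = 36 | 5·6+1·6 = 36
G: 6·2 = 12 | 5·2+1·2 = 12
M: 6·6 = 36 | 5·6+1·6 = 36
Z: 6·1 = 6 | 5·0+1·6 = 6
gcd(6,5,1) = 1

Coefficients: [6, 5, 1]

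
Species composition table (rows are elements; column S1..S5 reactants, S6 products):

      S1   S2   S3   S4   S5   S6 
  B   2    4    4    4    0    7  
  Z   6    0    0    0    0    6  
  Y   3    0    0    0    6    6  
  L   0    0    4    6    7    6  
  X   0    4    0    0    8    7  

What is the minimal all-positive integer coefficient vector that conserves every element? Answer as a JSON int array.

Coefficients: [4, 3, 1, 1, 2, 4]

B: 4·2+3·4+1·4+1·4+2·0 = 28 | 4·7 = 28
Z: 4·6+3·0+1·0+1·0+2·0 = 24 | 4·6 = 24
Y: 4·3+3·0+1·0+1·0+2·6 = 24 | 4·6 = 24
L: 4·0+3·0+1·4+1·6+2·7 = 24 | 4·6 = 24
X: 4·0+3·4+1·0+1·0+2·8 = 28 | 4·7 = 28
gcd(4,3,1,1,2,4) = 1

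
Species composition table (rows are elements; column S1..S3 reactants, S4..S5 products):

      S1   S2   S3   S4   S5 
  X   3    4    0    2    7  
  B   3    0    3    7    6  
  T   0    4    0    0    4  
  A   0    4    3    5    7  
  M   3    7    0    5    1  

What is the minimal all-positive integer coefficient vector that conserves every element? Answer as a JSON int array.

X: 3·3+1·4+6·0 = 13 | 3·2+1·7 = 13
B: 3·3+1·0+6·3 = 27 | 3·7+1·6 = 27
T: 3·0+1·4+6·0 = 4 | 3·0+1·4 = 4
A: 3·0+1·4+6·3 = 22 | 3·5+1·7 = 22
M: 3·3+1·7+6·0 = 16 | 3·5+1·1 = 16
gcd(3,1,6,3,1) = 1

Coefficients: [3, 1, 6, 3, 1]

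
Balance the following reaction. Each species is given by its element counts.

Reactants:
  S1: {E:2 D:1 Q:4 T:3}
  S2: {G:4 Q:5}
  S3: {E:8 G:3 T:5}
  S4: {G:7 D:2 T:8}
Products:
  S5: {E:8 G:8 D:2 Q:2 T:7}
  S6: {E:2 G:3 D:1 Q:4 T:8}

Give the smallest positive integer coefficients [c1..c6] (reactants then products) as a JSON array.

Coefficients: [6, 2, 5, 5, 5, 6]

E: 6·2+2·0+5·8+5·0 = 52 | 5·8+6·2 = 52
G: 6·0+2·4+5·3+5·7 = 58 | 5·8+6·3 = 58
D: 6·1+2·0+5·0+5·2 = 16 | 5·2+6·1 = 16
Q: 6·4+2·5+5·0+5·0 = 34 | 5·2+6·4 = 34
T: 6·3+2·0+5·5+5·8 = 83 | 5·7+6·8 = 83
gcd(6,2,5,5,5,6) = 1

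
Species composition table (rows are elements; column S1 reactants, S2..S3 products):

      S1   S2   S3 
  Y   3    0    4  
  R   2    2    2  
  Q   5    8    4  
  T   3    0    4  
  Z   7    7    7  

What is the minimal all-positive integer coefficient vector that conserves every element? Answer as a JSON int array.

Coefficients: [4, 1, 3]

Y: 4·3 = 12 | 1·0+3·4 = 12
R: 4·2 = 8 | 1·2+3·2 = 8
Q: 4·5 = 20 | 1·8+3·4 = 20
T: 4·3 = 12 | 1·0+3·4 = 12
Z: 4·7 = 28 | 1·7+3·7 = 28
gcd(4,1,3) = 1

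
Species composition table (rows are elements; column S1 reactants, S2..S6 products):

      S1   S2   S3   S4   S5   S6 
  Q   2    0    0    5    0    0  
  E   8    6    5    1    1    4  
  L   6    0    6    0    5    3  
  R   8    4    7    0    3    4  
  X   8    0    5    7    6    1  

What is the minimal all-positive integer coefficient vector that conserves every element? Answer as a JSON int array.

Q: 5·2 = 10 | 3·0+1·0+2·5+3·0+3·0 = 10
E: 5·8 = 40 | 3·6+1·5+2·1+3·1+3·4 = 40
L: 5·6 = 30 | 3·0+1·6+2·0+3·5+3·3 = 30
R: 5·8 = 40 | 3·4+1·7+2·0+3·3+3·4 = 40
X: 5·8 = 40 | 3·0+1·5+2·7+3·6+3·1 = 40
gcd(5,3,1,2,3,3) = 1

Coefficients: [5, 3, 1, 2, 3, 3]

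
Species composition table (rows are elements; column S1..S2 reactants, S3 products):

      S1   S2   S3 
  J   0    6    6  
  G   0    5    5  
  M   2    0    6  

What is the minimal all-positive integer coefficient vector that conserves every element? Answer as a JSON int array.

J: 3·0+1·6 = 6 | 1·6 = 6
G: 3·0+1·5 = 5 | 1·5 = 5
M: 3·2+1·0 = 6 | 1·6 = 6
gcd(3,1,1) = 1

Coefficients: [3, 1, 1]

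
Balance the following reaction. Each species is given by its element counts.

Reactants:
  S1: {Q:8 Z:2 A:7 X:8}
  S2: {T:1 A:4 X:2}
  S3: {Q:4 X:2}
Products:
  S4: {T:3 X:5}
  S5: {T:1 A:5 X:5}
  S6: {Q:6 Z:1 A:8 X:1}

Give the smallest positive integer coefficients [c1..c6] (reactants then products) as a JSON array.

Q: 1·8+6·0+1·4 = 12 | 1·0+3·0+2·6 = 12
Z: 1·2+6·0+1·0 = 2 | 1·0+3·0+2·1 = 2
T: 1·0+6·1+1·0 = 6 | 1·3+3·1+2·0 = 6
A: 1·7+6·4+1·0 = 31 | 1·0+3·5+2·8 = 31
X: 1·8+6·2+1·2 = 22 | 1·5+3·5+2·1 = 22
gcd(1,6,1,1,3,2) = 1

Coefficients: [1, 6, 1, 1, 3, 2]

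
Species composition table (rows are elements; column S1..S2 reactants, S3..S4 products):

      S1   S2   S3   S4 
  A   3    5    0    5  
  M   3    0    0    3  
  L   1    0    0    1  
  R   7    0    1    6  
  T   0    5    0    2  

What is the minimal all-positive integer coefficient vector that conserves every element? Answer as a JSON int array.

Coefficients: [5, 2, 5, 5]

A: 5·3+2·5 = 25 | 5·0+5·5 = 25
M: 5·3+2·0 = 15 | 5·0+5·3 = 15
L: 5·1+2·0 = 5 | 5·0+5·1 = 5
R: 5·7+2·0 = 35 | 5·1+5·6 = 35
T: 5·0+2·5 = 10 | 5·0+5·2 = 10
gcd(5,2,5,5) = 1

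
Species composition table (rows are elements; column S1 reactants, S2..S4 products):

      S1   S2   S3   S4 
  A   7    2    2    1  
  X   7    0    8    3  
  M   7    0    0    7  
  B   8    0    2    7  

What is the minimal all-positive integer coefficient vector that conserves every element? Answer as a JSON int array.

A: 2·7 = 14 | 5·2+1·2+2·1 = 14
X: 2·7 = 14 | 5·0+1·8+2·3 = 14
M: 2·7 = 14 | 5·0+1·0+2·7 = 14
B: 2·8 = 16 | 5·0+1·2+2·7 = 16
gcd(2,5,1,2) = 1

Coefficients: [2, 5, 1, 2]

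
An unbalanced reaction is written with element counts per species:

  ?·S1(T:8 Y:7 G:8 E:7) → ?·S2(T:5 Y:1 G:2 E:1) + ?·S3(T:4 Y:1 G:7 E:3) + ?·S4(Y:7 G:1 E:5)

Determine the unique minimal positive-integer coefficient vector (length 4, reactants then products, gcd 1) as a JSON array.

Coefficients: [4, 4, 3, 3]

T: 4·8 = 32 | 4·5+3·4+3·0 = 32
Y: 4·7 = 28 | 4·1+3·1+3·7 = 28
G: 4·8 = 32 | 4·2+3·7+3·1 = 32
E: 4·7 = 28 | 4·1+3·3+3·5 = 28
gcd(4,4,3,3) = 1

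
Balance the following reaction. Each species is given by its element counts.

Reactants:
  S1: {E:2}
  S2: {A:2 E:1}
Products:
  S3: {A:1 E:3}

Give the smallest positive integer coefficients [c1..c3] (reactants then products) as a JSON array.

A: 5·0+2·2 = 4 | 4·1 = 4
E: 5·2+2·1 = 12 | 4·3 = 12
gcd(5,2,4) = 1

Coefficients: [5, 2, 4]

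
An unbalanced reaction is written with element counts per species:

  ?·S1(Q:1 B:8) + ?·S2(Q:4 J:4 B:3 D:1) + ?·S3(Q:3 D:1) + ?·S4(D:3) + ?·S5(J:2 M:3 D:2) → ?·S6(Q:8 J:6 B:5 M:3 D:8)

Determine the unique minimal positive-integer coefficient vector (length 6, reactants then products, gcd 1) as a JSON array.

Q: 1·1+4·4+5·3+5·0+4·0 = 32 | 4·8 = 32
J: 1·0+4·4+5·0+5·0+4·2 = 24 | 4·6 = 24
B: 1·8+4·3+5·0+5·0+4·0 = 20 | 4·5 = 20
M: 1·0+4·0+5·0+5·0+4·3 = 12 | 4·3 = 12
D: 1·0+4·1+5·1+5·3+4·2 = 32 | 4·8 = 32
gcd(1,4,5,5,4,4) = 1

Coefficients: [1, 4, 5, 5, 4, 4]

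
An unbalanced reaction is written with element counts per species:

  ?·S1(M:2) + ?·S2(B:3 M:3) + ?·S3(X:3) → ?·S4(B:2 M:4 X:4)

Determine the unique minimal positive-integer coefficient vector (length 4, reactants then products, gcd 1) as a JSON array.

Coefficients: [3, 2, 4, 3]

B: 3·0+2·3+4·0 = 6 | 3·2 = 6
M: 3·2+2·3+4·0 = 12 | 3·4 = 12
X: 3·0+2·0+4·3 = 12 | 3·4 = 12
gcd(3,2,4,3) = 1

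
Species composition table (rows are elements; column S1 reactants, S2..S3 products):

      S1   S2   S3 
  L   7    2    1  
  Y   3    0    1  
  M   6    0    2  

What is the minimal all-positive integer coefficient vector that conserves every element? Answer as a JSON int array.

L: 1·7 = 7 | 2·2+3·1 = 7
Y: 1·3 = 3 | 2·0+3·1 = 3
M: 1·6 = 6 | 2·0+3·2 = 6
gcd(1,2,3) = 1

Coefficients: [1, 2, 3]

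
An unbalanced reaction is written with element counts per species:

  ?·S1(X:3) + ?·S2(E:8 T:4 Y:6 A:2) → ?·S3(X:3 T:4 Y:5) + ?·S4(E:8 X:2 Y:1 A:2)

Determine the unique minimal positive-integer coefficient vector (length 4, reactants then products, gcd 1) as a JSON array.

E: 5·0+3·8 = 24 | 3·0+3·8 = 24
X: 5·3+3·0 = 15 | 3·3+3·2 = 15
T: 5·0+3·4 = 12 | 3·4+3·0 = 12
Y: 5·0+3·6 = 18 | 3·5+3·1 = 18
A: 5·0+3·2 = 6 | 3·0+3·2 = 6
gcd(5,3,3,3) = 1

Coefficients: [5, 3, 3, 3]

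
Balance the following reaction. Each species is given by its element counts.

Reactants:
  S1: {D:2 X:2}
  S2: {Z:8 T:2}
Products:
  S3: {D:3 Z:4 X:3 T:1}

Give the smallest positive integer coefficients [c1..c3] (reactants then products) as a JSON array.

D: 3·2+1·0 = 6 | 2·3 = 6
Z: 3·0+1·8 = 8 | 2·4 = 8
X: 3·2+1·0 = 6 | 2·3 = 6
T: 3·0+1·2 = 2 | 2·1 = 2
gcd(3,1,2) = 1

Coefficients: [3, 1, 2]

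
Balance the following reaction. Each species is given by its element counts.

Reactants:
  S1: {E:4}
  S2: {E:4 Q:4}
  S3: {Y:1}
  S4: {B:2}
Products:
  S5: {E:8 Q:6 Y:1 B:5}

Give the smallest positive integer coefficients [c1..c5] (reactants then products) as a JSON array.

Coefficients: [1, 3, 2, 5, 2]

E: 1·4+3·4+2·0+5·0 = 16 | 2·8 = 16
Q: 1·0+3·4+2·0+5·0 = 12 | 2·6 = 12
Y: 1·0+3·0+2·1+5·0 = 2 | 2·1 = 2
B: 1·0+3·0+2·0+5·2 = 10 | 2·5 = 10
gcd(1,3,2,5,2) = 1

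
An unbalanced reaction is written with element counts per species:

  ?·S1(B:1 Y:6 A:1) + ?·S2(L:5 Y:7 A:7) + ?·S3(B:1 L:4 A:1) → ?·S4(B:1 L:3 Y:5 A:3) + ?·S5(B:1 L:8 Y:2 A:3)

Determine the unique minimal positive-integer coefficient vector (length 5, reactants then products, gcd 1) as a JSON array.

B: 3·1+2·0+4·1 = 7 | 6·1+1·1 = 7
L: 3·0+2·5+4·4 = 26 | 6·3+1·8 = 26
Y: 3·6+2·7+4·0 = 32 | 6·5+1·2 = 32
A: 3·1+2·7+4·1 = 21 | 6·3+1·3 = 21
gcd(3,2,4,6,1) = 1

Coefficients: [3, 2, 4, 6, 1]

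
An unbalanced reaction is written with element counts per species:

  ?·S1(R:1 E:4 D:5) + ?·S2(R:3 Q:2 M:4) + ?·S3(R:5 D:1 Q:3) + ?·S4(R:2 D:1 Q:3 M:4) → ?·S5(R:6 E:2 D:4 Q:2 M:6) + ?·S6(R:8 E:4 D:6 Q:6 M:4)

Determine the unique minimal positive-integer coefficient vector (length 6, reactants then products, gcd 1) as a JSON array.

Coefficients: [6, 5, 5, 3, 2, 5]

R: 6·1+5·3+5·5+3·2 = 52 | 2·6+5·8 = 52
E: 6·4+5·0+5·0+3·0 = 24 | 2·2+5·4 = 24
D: 6·5+5·0+5·1+3·1 = 38 | 2·4+5·6 = 38
Q: 6·0+5·2+5·3+3·3 = 34 | 2·2+5·6 = 34
M: 6·0+5·4+5·0+3·4 = 32 | 2·6+5·4 = 32
gcd(6,5,5,3,2,5) = 1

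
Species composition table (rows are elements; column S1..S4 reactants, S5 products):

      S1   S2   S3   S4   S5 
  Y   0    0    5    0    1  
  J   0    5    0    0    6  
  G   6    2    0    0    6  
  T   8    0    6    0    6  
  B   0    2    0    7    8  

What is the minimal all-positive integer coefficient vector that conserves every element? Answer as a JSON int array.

Coefficients: [3, 6, 1, 4, 5]

Y: 3·0+6·0+1·5+4·0 = 5 | 5·1 = 5
J: 3·0+6·5+1·0+4·0 = 30 | 5·6 = 30
G: 3·6+6·2+1·0+4·0 = 30 | 5·6 = 30
T: 3·8+6·0+1·6+4·0 = 30 | 5·6 = 30
B: 3·0+6·2+1·0+4·7 = 40 | 5·8 = 40
gcd(3,6,1,4,5) = 1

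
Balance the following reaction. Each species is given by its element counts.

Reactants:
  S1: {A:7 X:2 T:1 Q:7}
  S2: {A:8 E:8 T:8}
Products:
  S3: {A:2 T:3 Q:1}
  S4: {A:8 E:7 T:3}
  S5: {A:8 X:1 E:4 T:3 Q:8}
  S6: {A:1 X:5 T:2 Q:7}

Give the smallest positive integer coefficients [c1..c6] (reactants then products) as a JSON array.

Coefficients: [3, 4, 6, 4, 1, 1]

A: 3·7+4·8 = 53 | 6·2+4·8+1·8+1·1 = 53
X: 3·2+4·0 = 6 | 6·0+4·0+1·1+1·5 = 6
E: 3·0+4·8 = 32 | 6·0+4·7+1·4+1·0 = 32
T: 3·1+4·8 = 35 | 6·3+4·3+1·3+1·2 = 35
Q: 3·7+4·0 = 21 | 6·1+4·0+1·8+1·7 = 21
gcd(3,4,6,4,1,1) = 1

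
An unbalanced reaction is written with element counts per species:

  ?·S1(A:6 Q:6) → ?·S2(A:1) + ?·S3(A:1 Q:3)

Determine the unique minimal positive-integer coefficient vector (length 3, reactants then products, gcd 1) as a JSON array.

Coefficients: [1, 4, 2]

A: 1·6 = 6 | 4·1+2·1 = 6
Q: 1·6 = 6 | 4·0+2·3 = 6
gcd(1,4,2) = 1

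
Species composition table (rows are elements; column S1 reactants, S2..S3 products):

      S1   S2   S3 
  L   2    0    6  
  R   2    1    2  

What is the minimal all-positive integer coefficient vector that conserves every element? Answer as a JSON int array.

L: 3·2 = 6 | 4·0+1·6 = 6
R: 3·2 = 6 | 4·1+1·2 = 6
gcd(3,4,1) = 1

Coefficients: [3, 4, 1]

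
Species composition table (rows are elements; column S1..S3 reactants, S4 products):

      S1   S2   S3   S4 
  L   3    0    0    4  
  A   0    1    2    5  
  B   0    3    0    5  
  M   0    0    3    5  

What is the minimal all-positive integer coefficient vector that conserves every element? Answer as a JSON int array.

Coefficients: [4, 5, 5, 3]

L: 4·3+5·0+5·0 = 12 | 3·4 = 12
A: 4·0+5·1+5·2 = 15 | 3·5 = 15
B: 4·0+5·3+5·0 = 15 | 3·5 = 15
M: 4·0+5·0+5·3 = 15 | 3·5 = 15
gcd(4,5,5,3) = 1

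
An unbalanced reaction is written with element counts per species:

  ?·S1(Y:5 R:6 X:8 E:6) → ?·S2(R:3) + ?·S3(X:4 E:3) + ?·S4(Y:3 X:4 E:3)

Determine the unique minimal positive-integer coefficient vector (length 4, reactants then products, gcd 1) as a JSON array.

Coefficients: [3, 6, 1, 5]

Y: 3·5 = 15 | 6·0+1·0+5·3 = 15
R: 3·6 = 18 | 6·3+1·0+5·0 = 18
X: 3·8 = 24 | 6·0+1·4+5·4 = 24
E: 3·6 = 18 | 6·0+1·3+5·3 = 18
gcd(3,6,1,5) = 1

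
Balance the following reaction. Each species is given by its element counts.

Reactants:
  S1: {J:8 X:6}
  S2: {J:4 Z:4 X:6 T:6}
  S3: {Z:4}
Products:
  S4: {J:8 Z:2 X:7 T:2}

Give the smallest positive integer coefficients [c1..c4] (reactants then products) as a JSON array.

Coefficients: [5, 2, 1, 6]

J: 5·8+2·4+1·0 = 48 | 6·8 = 48
Z: 5·0+2·4+1·4 = 12 | 6·2 = 12
X: 5·6+2·6+1·0 = 42 | 6·7 = 42
T: 5·0+2·6+1·0 = 12 | 6·2 = 12
gcd(5,2,1,6) = 1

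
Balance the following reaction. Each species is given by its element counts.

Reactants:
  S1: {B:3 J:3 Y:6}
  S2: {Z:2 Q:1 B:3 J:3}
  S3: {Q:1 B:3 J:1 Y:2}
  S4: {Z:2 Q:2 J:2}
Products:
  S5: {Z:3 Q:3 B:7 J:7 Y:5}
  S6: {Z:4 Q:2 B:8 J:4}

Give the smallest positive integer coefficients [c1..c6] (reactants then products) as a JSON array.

Coefficients: [2, 6, 4, 2, 4, 1]

Z: 2·0+6·2+4·0+2·2 = 16 | 4·3+1·4 = 16
Q: 2·0+6·1+4·1+2·2 = 14 | 4·3+1·2 = 14
B: 2·3+6·3+4·3+2·0 = 36 | 4·7+1·8 = 36
J: 2·3+6·3+4·1+2·2 = 32 | 4·7+1·4 = 32
Y: 2·6+6·0+4·2+2·0 = 20 | 4·5+1·0 = 20
gcd(2,6,4,2,4,1) = 1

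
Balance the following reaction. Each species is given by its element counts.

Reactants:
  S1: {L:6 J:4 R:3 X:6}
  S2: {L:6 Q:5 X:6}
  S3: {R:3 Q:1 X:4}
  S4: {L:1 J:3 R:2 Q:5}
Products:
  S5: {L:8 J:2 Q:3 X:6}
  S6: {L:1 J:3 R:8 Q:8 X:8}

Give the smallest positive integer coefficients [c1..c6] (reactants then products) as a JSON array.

Coefficients: [3, 5, 5, 4, 6, 4]

L: 3·6+5·6+5·0+4·1 = 52 | 6·8+4·1 = 52
J: 3·4+5·0+5·0+4·3 = 24 | 6·2+4·3 = 24
R: 3·3+5·0+5·3+4·2 = 32 | 6·0+4·8 = 32
Q: 3·0+5·5+5·1+4·5 = 50 | 6·3+4·8 = 50
X: 3·6+5·6+5·4+4·0 = 68 | 6·6+4·8 = 68
gcd(3,5,5,4,6,4) = 1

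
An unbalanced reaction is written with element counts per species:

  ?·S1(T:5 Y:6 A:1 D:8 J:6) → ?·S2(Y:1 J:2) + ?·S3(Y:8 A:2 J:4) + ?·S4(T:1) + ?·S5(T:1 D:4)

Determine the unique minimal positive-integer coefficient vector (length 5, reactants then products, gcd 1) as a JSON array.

Coefficients: [2, 4, 1, 6, 4]

T: 2·5 = 10 | 4·0+1·0+6·1+4·1 = 10
Y: 2·6 = 12 | 4·1+1·8+6·0+4·0 = 12
A: 2·1 = 2 | 4·0+1·2+6·0+4·0 = 2
D: 2·8 = 16 | 4·0+1·0+6·0+4·4 = 16
J: 2·6 = 12 | 4·2+1·4+6·0+4·0 = 12
gcd(2,4,1,6,4) = 1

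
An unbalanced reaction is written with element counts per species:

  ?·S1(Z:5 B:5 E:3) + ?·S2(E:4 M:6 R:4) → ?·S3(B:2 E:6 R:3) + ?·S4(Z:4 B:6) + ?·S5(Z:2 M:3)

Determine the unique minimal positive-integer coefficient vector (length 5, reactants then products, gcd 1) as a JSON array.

Coefficients: [4, 3, 4, 2, 6]

Z: 4·5+3·0 = 20 | 4·0+2·4+6·2 = 20
B: 4·5+3·0 = 20 | 4·2+2·6+6·0 = 20
E: 4·3+3·4 = 24 | 4·6+2·0+6·0 = 24
M: 4·0+3·6 = 18 | 4·0+2·0+6·3 = 18
R: 4·0+3·4 = 12 | 4·3+2·0+6·0 = 12
gcd(4,3,4,2,6) = 1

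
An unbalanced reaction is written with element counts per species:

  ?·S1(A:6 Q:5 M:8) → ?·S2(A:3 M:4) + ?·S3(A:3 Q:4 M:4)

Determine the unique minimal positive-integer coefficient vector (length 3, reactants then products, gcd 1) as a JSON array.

A: 4·6 = 24 | 3·3+5·3 = 24
Q: 4·5 = 20 | 3·0+5·4 = 20
M: 4·8 = 32 | 3·4+5·4 = 32
gcd(4,3,5) = 1

Coefficients: [4, 3, 5]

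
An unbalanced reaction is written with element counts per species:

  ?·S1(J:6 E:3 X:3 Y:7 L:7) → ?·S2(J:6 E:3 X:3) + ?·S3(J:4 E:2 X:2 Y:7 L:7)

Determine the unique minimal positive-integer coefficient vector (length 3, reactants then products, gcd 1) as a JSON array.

Coefficients: [3, 1, 3]

J: 3·6 = 18 | 1·6+3·4 = 18
E: 3·3 = 9 | 1·3+3·2 = 9
X: 3·3 = 9 | 1·3+3·2 = 9
Y: 3·7 = 21 | 1·0+3·7 = 21
L: 3·7 = 21 | 1·0+3·7 = 21
gcd(3,1,3) = 1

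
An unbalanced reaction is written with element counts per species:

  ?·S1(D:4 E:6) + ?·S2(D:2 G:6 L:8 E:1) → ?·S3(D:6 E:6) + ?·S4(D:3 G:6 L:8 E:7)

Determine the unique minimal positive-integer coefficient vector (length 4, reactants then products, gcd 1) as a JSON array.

D: 5·4+2·2 = 24 | 3·6+2·3 = 24
G: 5·0+2·6 = 12 | 3·0+2·6 = 12
L: 5·0+2·8 = 16 | 3·0+2·8 = 16
E: 5·6+2·1 = 32 | 3·6+2·7 = 32
gcd(5,2,3,2) = 1

Coefficients: [5, 2, 3, 2]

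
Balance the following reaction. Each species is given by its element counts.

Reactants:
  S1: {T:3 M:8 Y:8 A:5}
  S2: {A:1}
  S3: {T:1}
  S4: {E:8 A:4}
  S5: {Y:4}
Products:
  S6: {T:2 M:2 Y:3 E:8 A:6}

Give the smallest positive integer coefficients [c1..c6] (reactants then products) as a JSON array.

T: 1·3+3·0+5·1+4·0+1·0 = 8 | 4·2 = 8
M: 1·8+3·0+5·0+4·0+1·0 = 8 | 4·2 = 8
Y: 1·8+3·0+5·0+4·0+1·4 = 12 | 4·3 = 12
E: 1·0+3·0+5·0+4·8+1·0 = 32 | 4·8 = 32
A: 1·5+3·1+5·0+4·4+1·0 = 24 | 4·6 = 24
gcd(1,3,5,4,1,4) = 1

Coefficients: [1, 3, 5, 4, 1, 4]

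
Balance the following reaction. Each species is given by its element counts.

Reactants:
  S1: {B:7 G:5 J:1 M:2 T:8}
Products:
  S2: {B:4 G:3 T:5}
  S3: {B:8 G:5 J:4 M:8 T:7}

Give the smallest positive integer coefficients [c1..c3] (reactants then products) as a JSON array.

B: 4·7 = 28 | 5·4+1·8 = 28
G: 4·5 = 20 | 5·3+1·5 = 20
J: 4·1 = 4 | 5·0+1·4 = 4
M: 4·2 = 8 | 5·0+1·8 = 8
T: 4·8 = 32 | 5·5+1·7 = 32
gcd(4,5,1) = 1

Coefficients: [4, 5, 1]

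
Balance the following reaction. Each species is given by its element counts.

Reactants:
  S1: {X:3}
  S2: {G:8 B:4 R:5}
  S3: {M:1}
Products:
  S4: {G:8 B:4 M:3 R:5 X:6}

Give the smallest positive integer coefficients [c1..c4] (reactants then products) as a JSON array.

G: 2·0+1·8+3·0 = 8 | 1·8 = 8
B: 2·0+1·4+3·0 = 4 | 1·4 = 4
M: 2·0+1·0+3·1 = 3 | 1·3 = 3
R: 2·0+1·5+3·0 = 5 | 1·5 = 5
X: 2·3+1·0+3·0 = 6 | 1·6 = 6
gcd(2,1,3,1) = 1

Coefficients: [2, 1, 3, 1]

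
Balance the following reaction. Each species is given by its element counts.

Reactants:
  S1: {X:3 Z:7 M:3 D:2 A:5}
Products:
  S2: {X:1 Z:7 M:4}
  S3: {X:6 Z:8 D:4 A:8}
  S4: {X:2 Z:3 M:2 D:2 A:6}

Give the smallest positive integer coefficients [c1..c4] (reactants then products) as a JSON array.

X: 4·3 = 12 | 2·1+1·6+2·2 = 12
Z: 4·7 = 28 | 2·7+1·8+2·3 = 28
M: 4·3 = 12 | 2·4+1·0+2·2 = 12
D: 4·2 = 8 | 2·0+1·4+2·2 = 8
A: 4·5 = 20 | 2·0+1·8+2·6 = 20
gcd(4,2,1,2) = 1

Coefficients: [4, 2, 1, 2]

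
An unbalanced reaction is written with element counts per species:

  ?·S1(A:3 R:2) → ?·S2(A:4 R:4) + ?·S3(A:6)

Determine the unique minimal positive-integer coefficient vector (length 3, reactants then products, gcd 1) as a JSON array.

Coefficients: [6, 3, 1]

A: 6·3 = 18 | 3·4+1·6 = 18
R: 6·2 = 12 | 3·4+1·0 = 12
gcd(6,3,1) = 1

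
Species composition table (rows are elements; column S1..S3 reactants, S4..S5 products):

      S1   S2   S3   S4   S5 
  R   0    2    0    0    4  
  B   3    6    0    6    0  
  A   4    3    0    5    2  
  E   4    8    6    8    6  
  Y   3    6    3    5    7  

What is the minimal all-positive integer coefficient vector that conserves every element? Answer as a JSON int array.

R: 4·0+2·2+1·0 = 4 | 4·0+1·4 = 4
B: 4·3+2·6+1·0 = 24 | 4·6+1·0 = 24
A: 4·4+2·3+1·0 = 22 | 4·5+1·2 = 22
E: 4·4+2·8+1·6 = 38 | 4·8+1·6 = 38
Y: 4·3+2·6+1·3 = 27 | 4·5+1·7 = 27
gcd(4,2,1,4,1) = 1

Coefficients: [4, 2, 1, 4, 1]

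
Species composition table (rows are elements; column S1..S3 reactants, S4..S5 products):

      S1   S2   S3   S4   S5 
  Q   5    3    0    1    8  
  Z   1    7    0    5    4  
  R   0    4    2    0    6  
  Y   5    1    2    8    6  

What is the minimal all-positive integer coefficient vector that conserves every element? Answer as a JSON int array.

Q: 5·5+3·3+6·0 = 34 | 2·1+4·8 = 34
Z: 5·1+3·7+6·0 = 26 | 2·5+4·4 = 26
R: 5·0+3·4+6·2 = 24 | 2·0+4·6 = 24
Y: 5·5+3·1+6·2 = 40 | 2·8+4·6 = 40
gcd(5,3,6,2,4) = 1

Coefficients: [5, 3, 6, 2, 4]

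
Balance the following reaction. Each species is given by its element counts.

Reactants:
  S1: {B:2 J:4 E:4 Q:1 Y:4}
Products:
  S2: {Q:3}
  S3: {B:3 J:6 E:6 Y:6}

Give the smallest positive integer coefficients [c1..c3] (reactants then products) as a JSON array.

B: 3·2 = 6 | 1·0+2·3 = 6
J: 3·4 = 12 | 1·0+2·6 = 12
E: 3·4 = 12 | 1·0+2·6 = 12
Q: 3·1 = 3 | 1·3+2·0 = 3
Y: 3·4 = 12 | 1·0+2·6 = 12
gcd(3,1,2) = 1

Coefficients: [3, 1, 2]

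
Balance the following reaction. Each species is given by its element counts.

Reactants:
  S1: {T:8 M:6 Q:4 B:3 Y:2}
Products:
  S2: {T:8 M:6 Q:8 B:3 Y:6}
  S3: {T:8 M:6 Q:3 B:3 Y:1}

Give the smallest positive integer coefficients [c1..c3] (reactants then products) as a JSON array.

Coefficients: [5, 1, 4]

T: 5·8 = 40 | 1·8+4·8 = 40
M: 5·6 = 30 | 1·6+4·6 = 30
Q: 5·4 = 20 | 1·8+4·3 = 20
B: 5·3 = 15 | 1·3+4·3 = 15
Y: 5·2 = 10 | 1·6+4·1 = 10
gcd(5,1,4) = 1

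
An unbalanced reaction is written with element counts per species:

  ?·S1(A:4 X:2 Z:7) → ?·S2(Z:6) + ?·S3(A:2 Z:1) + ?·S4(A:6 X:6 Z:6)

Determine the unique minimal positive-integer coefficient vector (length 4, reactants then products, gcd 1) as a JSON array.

A: 3·4 = 12 | 2·0+3·2+1·6 = 12
X: 3·2 = 6 | 2·0+3·0+1·6 = 6
Z: 3·7 = 21 | 2·6+3·1+1·6 = 21
gcd(3,2,3,1) = 1

Coefficients: [3, 2, 3, 1]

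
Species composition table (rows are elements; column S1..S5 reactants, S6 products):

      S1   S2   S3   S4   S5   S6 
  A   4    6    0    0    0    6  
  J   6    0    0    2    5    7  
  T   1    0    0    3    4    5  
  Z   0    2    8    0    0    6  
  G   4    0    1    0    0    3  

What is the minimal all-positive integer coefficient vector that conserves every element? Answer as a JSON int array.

Coefficients: [3, 3, 3, 6, 1, 5]

A: 3·4+3·6+3·0+6·0+1·0 = 30 | 5·6 = 30
J: 3·6+3·0+3·0+6·2+1·5 = 35 | 5·7 = 35
T: 3·1+3·0+3·0+6·3+1·4 = 25 | 5·5 = 25
Z: 3·0+3·2+3·8+6·0+1·0 = 30 | 5·6 = 30
G: 3·4+3·0+3·1+6·0+1·0 = 15 | 5·3 = 15
gcd(3,3,3,6,1,5) = 1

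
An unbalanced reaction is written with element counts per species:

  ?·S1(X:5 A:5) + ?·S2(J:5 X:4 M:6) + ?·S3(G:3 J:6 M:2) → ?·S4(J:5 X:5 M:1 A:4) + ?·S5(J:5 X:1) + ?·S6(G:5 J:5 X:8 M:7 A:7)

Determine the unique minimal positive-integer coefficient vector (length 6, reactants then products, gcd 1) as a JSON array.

G: 5·0+2·0+5·3 = 15 | 1·0+4·0+3·5 = 15
J: 5·0+2·5+5·6 = 40 | 1·5+4·5+3·5 = 40
X: 5·5+2·4+5·0 = 33 | 1·5+4·1+3·8 = 33
M: 5·0+2·6+5·2 = 22 | 1·1+4·0+3·7 = 22
A: 5·5+2·0+5·0 = 25 | 1·4+4·0+3·7 = 25
gcd(5,2,5,1,4,3) = 1

Coefficients: [5, 2, 5, 1, 4, 3]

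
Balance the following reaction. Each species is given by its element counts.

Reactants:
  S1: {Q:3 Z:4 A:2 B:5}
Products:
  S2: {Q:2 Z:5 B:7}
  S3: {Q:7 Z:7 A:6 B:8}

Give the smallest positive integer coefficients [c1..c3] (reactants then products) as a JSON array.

Q: 3·3 = 9 | 1·2+1·7 = 9
Z: 3·4 = 12 | 1·5+1·7 = 12
A: 3·2 = 6 | 1·0+1·6 = 6
B: 3·5 = 15 | 1·7+1·8 = 15
gcd(3,1,1) = 1

Coefficients: [3, 1, 1]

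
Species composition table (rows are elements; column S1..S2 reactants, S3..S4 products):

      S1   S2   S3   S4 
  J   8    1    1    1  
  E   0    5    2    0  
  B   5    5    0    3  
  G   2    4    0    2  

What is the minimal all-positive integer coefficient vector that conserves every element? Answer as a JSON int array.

Coefficients: [1, 2, 5, 5]

J: 1·8+2·1 = 10 | 5·1+5·1 = 10
E: 1·0+2·5 = 10 | 5·2+5·0 = 10
B: 1·5+2·5 = 15 | 5·0+5·3 = 15
G: 1·2+2·4 = 10 | 5·0+5·2 = 10
gcd(1,2,5,5) = 1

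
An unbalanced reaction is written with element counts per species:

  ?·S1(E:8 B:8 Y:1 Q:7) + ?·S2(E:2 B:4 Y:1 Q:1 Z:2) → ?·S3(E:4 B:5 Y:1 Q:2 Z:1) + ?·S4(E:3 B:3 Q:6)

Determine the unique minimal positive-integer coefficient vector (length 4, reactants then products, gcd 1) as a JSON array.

Coefficients: [3, 3, 6, 2]

E: 3·8+3·2 = 30 | 6·4+2·3 = 30
B: 3·8+3·4 = 36 | 6·5+2·3 = 36
Y: 3·1+3·1 = 6 | 6·1+2·0 = 6
Q: 3·7+3·1 = 24 | 6·2+2·6 = 24
Z: 3·0+3·2 = 6 | 6·1+2·0 = 6
gcd(3,3,6,2) = 1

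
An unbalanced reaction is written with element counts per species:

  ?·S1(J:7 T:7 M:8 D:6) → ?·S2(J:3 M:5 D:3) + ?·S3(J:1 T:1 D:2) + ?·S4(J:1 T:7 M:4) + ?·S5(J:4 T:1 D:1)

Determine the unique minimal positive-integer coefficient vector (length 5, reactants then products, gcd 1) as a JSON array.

Coefficients: [4, 4, 5, 3, 2]

J: 4·7 = 28 | 4·3+5·1+3·1+2·4 = 28
T: 4·7 = 28 | 4·0+5·1+3·7+2·1 = 28
M: 4·8 = 32 | 4·5+5·0+3·4+2·0 = 32
D: 4·6 = 24 | 4·3+5·2+3·0+2·1 = 24
gcd(4,4,5,3,2) = 1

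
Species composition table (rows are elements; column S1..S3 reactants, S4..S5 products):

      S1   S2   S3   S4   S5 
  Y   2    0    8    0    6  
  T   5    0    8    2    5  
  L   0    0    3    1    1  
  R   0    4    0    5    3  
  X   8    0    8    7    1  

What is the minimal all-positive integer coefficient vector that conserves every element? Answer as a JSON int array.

Coefficients: [1, 6, 2, 3, 3]

Y: 1·2+6·0+2·8 = 18 | 3·0+3·6 = 18
T: 1·5+6·0+2·8 = 21 | 3·2+3·5 = 21
L: 1·0+6·0+2·3 = 6 | 3·1+3·1 = 6
R: 1·0+6·4+2·0 = 24 | 3·5+3·3 = 24
X: 1·8+6·0+2·8 = 24 | 3·7+3·1 = 24
gcd(1,6,2,3,3) = 1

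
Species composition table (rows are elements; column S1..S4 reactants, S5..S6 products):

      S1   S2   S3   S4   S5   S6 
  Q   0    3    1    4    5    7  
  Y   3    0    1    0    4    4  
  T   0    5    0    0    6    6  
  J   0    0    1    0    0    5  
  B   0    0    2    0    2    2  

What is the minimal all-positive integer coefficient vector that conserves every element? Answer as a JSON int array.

Q: 5·0+6·3+5·1+1·4 = 27 | 4·5+1·7 = 27
Y: 5·3+6·0+5·1+1·0 = 20 | 4·4+1·4 = 20
T: 5·0+6·5+5·0+1·0 = 30 | 4·6+1·6 = 30
J: 5·0+6·0+5·1+1·0 = 5 | 4·0+1·5 = 5
B: 5·0+6·0+5·2+1·0 = 10 | 4·2+1·2 = 10
gcd(5,6,5,1,4,1) = 1

Coefficients: [5, 6, 5, 1, 4, 1]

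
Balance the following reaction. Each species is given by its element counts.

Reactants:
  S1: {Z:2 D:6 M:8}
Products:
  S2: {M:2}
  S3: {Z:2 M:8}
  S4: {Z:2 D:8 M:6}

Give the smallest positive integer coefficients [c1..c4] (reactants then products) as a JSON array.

Coefficients: [4, 3, 1, 3]

Z: 4·2 = 8 | 3·0+1·2+3·2 = 8
D: 4·6 = 24 | 3·0+1·0+3·8 = 24
M: 4·8 = 32 | 3·2+1·8+3·6 = 32
gcd(4,3,1,3) = 1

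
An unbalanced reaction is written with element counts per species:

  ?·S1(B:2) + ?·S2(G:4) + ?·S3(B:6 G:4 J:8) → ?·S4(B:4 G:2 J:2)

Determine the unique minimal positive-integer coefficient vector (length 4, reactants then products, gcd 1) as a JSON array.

Coefficients: [5, 1, 1, 4]

B: 5·2+1·0+1·6 = 16 | 4·4 = 16
G: 5·0+1·4+1·4 = 8 | 4·2 = 8
J: 5·0+1·0+1·8 = 8 | 4·2 = 8
gcd(5,1,1,4) = 1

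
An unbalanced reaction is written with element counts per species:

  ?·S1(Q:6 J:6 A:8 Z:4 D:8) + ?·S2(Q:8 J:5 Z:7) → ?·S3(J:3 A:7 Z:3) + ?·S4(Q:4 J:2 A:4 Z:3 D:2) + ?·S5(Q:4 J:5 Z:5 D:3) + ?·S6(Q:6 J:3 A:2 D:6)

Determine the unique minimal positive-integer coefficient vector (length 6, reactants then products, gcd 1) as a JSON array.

Q: 5·6+3·8 = 54 | 2·0+5·4+4·4+3·6 = 54
J: 5·6+3·5 = 45 | 2·3+5·2+4·5+3·3 = 45
A: 5·8+3·0 = 40 | 2·7+5·4+4·0+3·2 = 40
Z: 5·4+3·7 = 41 | 2·3+5·3+4·5+3·0 = 41
D: 5·8+3·0 = 40 | 2·0+5·2+4·3+3·6 = 40
gcd(5,3,2,5,4,3) = 1

Coefficients: [5, 3, 2, 5, 4, 3]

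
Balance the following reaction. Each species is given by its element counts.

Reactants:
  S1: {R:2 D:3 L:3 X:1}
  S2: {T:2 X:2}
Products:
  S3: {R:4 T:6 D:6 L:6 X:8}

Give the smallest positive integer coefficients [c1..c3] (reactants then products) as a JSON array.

R: 2·2+3·0 = 4 | 1·4 = 4
T: 2·0+3·2 = 6 | 1·6 = 6
D: 2·3+3·0 = 6 | 1·6 = 6
L: 2·3+3·0 = 6 | 1·6 = 6
X: 2·1+3·2 = 8 | 1·8 = 8
gcd(2,3,1) = 1

Coefficients: [2, 3, 1]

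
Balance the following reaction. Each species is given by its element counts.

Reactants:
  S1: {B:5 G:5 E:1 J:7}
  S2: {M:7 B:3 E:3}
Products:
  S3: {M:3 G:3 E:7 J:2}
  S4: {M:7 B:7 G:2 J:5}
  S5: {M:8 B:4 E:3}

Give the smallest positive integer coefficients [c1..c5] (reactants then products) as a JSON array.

Coefficients: [1, 6, 1, 1, 4]

M: 1·0+6·7 = 42 | 1·3+1·7+4·8 = 42
B: 1·5+6·3 = 23 | 1·0+1·7+4·4 = 23
G: 1·5+6·0 = 5 | 1·3+1·2+4·0 = 5
E: 1·1+6·3 = 19 | 1·7+1·0+4·3 = 19
J: 1·7+6·0 = 7 | 1·2+1·5+4·0 = 7
gcd(1,6,1,1,4) = 1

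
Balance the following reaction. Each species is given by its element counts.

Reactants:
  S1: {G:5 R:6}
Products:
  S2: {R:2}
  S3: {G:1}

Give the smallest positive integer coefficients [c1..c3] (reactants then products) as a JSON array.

G: 1·5 = 5 | 3·0+5·1 = 5
R: 1·6 = 6 | 3·2+5·0 = 6
gcd(1,3,5) = 1

Coefficients: [1, 3, 5]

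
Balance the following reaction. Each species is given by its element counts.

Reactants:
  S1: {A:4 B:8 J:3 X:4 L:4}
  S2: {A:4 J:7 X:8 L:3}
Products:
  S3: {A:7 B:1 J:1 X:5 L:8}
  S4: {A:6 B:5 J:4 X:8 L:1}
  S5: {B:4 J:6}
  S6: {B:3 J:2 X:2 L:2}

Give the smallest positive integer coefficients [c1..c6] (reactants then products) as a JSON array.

Coefficients: [5, 3, 2, 3, 2, 5]

A: 5·4+3·4 = 32 | 2·7+3·6+2·0+5·0 = 32
B: 5·8+3·0 = 40 | 2·1+3·5+2·4+5·3 = 40
J: 5·3+3·7 = 36 | 2·1+3·4+2·6+5·2 = 36
X: 5·4+3·8 = 44 | 2·5+3·8+2·0+5·2 = 44
L: 5·4+3·3 = 29 | 2·8+3·1+2·0+5·2 = 29
gcd(5,3,2,3,2,5) = 1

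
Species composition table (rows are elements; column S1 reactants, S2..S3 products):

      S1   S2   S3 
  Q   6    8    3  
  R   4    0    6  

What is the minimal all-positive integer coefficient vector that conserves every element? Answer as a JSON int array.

Coefficients: [6, 3, 4]

Q: 6·6 = 36 | 3·8+4·3 = 36
R: 6·4 = 24 | 3·0+4·6 = 24
gcd(6,3,4) = 1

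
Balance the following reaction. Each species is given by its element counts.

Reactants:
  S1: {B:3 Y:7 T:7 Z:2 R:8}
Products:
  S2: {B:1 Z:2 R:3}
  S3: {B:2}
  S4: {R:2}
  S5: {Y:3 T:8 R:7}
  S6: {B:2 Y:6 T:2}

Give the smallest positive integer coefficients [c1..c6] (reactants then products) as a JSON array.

B: 6·3 = 18 | 6·1+1·2+1·0+4·0+5·2 = 18
Y: 6·7 = 42 | 6·0+1·0+1·0+4·3+5·6 = 42
T: 6·7 = 42 | 6·0+1·0+1·0+4·8+5·2 = 42
Z: 6·2 = 12 | 6·2+1·0+1·0+4·0+5·0 = 12
R: 6·8 = 48 | 6·3+1·0+1·2+4·7+5·0 = 48
gcd(6,6,1,1,4,5) = 1

Coefficients: [6, 6, 1, 1, 4, 5]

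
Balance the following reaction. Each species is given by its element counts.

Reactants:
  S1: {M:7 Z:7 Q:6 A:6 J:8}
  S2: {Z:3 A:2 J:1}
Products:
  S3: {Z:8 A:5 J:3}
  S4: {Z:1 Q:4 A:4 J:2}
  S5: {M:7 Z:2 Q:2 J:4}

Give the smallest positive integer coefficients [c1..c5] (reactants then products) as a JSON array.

Coefficients: [1, 4, 2, 1, 1]

M: 1·7+4·0 = 7 | 2·0+1·0+1·7 = 7
Z: 1·7+4·3 = 19 | 2·8+1·1+1·2 = 19
Q: 1·6+4·0 = 6 | 2·0+1·4+1·2 = 6
A: 1·6+4·2 = 14 | 2·5+1·4+1·0 = 14
J: 1·8+4·1 = 12 | 2·3+1·2+1·4 = 12
gcd(1,4,2,1,1) = 1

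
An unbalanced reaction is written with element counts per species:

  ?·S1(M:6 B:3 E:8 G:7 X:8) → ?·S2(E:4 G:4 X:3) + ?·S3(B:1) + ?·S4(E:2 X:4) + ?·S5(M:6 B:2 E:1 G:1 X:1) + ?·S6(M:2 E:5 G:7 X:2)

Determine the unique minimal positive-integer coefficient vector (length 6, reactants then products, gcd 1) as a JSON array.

M: 4·6 = 24 | 1·0+6·0+5·0+3·6+3·2 = 24
B: 4·3 = 12 | 1·0+6·1+5·0+3·2+3·0 = 12
E: 4·8 = 32 | 1·4+6·0+5·2+3·1+3·5 = 32
G: 4·7 = 28 | 1·4+6·0+5·0+3·1+3·7 = 28
X: 4·8 = 32 | 1·3+6·0+5·4+3·1+3·2 = 32
gcd(4,1,6,5,3,3) = 1

Coefficients: [4, 1, 6, 5, 3, 3]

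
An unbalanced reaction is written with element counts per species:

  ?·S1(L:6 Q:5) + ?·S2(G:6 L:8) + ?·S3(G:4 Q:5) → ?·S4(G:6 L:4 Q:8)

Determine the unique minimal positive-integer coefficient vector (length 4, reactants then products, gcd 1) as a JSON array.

Coefficients: [2, 1, 6, 5]

G: 2·0+1·6+6·4 = 30 | 5·6 = 30
L: 2·6+1·8+6·0 = 20 | 5·4 = 20
Q: 2·5+1·0+6·5 = 40 | 5·8 = 40
gcd(2,1,6,5) = 1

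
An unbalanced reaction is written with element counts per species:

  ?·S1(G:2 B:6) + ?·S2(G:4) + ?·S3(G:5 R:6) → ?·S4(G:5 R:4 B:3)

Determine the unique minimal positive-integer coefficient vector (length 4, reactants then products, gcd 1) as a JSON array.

Coefficients: [3, 1, 4, 6]

G: 3·2+1·4+4·5 = 30 | 6·5 = 30
R: 3·0+1·0+4·6 = 24 | 6·4 = 24
B: 3·6+1·0+4·0 = 18 | 6·3 = 18
gcd(3,1,4,6) = 1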